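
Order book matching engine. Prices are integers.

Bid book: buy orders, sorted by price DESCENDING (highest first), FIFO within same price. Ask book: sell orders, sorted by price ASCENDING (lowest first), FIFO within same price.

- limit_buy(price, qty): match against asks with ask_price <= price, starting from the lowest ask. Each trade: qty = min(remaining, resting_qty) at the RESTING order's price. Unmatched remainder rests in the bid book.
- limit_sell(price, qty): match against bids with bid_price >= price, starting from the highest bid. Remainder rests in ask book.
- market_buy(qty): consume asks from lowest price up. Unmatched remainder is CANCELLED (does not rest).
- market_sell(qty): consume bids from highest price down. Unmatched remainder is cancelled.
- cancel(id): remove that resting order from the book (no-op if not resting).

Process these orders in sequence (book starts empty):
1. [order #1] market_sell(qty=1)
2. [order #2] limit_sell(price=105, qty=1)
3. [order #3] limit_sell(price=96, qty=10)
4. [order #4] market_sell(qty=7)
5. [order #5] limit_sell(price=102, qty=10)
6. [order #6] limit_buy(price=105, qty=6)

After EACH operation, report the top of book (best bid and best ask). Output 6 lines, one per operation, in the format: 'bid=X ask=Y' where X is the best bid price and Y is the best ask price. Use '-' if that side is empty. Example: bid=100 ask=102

After op 1 [order #1] market_sell(qty=1): fills=none; bids=[-] asks=[-]
After op 2 [order #2] limit_sell(price=105, qty=1): fills=none; bids=[-] asks=[#2:1@105]
After op 3 [order #3] limit_sell(price=96, qty=10): fills=none; bids=[-] asks=[#3:10@96 #2:1@105]
After op 4 [order #4] market_sell(qty=7): fills=none; bids=[-] asks=[#3:10@96 #2:1@105]
After op 5 [order #5] limit_sell(price=102, qty=10): fills=none; bids=[-] asks=[#3:10@96 #5:10@102 #2:1@105]
After op 6 [order #6] limit_buy(price=105, qty=6): fills=#6x#3:6@96; bids=[-] asks=[#3:4@96 #5:10@102 #2:1@105]

Answer: bid=- ask=-
bid=- ask=105
bid=- ask=96
bid=- ask=96
bid=- ask=96
bid=- ask=96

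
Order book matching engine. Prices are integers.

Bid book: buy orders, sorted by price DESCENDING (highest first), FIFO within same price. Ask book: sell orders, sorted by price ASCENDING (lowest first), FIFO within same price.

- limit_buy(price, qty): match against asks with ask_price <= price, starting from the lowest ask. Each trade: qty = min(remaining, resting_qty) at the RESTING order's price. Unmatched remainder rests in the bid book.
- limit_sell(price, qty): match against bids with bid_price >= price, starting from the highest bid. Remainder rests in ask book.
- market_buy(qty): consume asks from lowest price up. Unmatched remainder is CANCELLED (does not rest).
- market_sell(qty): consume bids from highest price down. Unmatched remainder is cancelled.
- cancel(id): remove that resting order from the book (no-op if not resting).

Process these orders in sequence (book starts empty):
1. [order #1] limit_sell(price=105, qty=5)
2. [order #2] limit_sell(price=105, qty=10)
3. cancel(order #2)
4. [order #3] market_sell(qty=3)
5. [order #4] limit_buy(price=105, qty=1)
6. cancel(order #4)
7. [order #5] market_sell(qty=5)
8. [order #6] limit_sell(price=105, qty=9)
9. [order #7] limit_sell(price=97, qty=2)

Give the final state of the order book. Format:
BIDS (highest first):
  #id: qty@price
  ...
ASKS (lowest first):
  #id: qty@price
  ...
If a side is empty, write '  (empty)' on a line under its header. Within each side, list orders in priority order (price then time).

Answer: BIDS (highest first):
  (empty)
ASKS (lowest first):
  #7: 2@97
  #1: 4@105
  #6: 9@105

Derivation:
After op 1 [order #1] limit_sell(price=105, qty=5): fills=none; bids=[-] asks=[#1:5@105]
After op 2 [order #2] limit_sell(price=105, qty=10): fills=none; bids=[-] asks=[#1:5@105 #2:10@105]
After op 3 cancel(order #2): fills=none; bids=[-] asks=[#1:5@105]
After op 4 [order #3] market_sell(qty=3): fills=none; bids=[-] asks=[#1:5@105]
After op 5 [order #4] limit_buy(price=105, qty=1): fills=#4x#1:1@105; bids=[-] asks=[#1:4@105]
After op 6 cancel(order #4): fills=none; bids=[-] asks=[#1:4@105]
After op 7 [order #5] market_sell(qty=5): fills=none; bids=[-] asks=[#1:4@105]
After op 8 [order #6] limit_sell(price=105, qty=9): fills=none; bids=[-] asks=[#1:4@105 #6:9@105]
After op 9 [order #7] limit_sell(price=97, qty=2): fills=none; bids=[-] asks=[#7:2@97 #1:4@105 #6:9@105]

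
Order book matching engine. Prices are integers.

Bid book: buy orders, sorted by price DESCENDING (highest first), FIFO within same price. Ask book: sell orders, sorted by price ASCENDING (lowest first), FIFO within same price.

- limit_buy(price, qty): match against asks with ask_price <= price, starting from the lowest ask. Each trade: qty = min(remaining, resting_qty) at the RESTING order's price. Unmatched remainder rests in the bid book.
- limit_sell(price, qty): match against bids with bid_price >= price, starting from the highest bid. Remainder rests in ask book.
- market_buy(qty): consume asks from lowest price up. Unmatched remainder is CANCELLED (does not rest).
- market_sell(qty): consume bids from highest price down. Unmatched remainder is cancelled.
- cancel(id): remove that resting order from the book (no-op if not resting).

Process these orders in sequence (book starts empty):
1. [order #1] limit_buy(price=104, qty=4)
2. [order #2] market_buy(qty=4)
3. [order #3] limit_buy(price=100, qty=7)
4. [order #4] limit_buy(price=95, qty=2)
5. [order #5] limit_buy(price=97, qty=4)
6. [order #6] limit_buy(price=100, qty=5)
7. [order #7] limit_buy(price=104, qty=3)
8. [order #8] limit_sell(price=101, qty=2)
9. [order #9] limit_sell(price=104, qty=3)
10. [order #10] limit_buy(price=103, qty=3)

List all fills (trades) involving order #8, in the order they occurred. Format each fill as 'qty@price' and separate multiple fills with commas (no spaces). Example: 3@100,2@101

Answer: 2@104

Derivation:
After op 1 [order #1] limit_buy(price=104, qty=4): fills=none; bids=[#1:4@104] asks=[-]
After op 2 [order #2] market_buy(qty=4): fills=none; bids=[#1:4@104] asks=[-]
After op 3 [order #3] limit_buy(price=100, qty=7): fills=none; bids=[#1:4@104 #3:7@100] asks=[-]
After op 4 [order #4] limit_buy(price=95, qty=2): fills=none; bids=[#1:4@104 #3:7@100 #4:2@95] asks=[-]
After op 5 [order #5] limit_buy(price=97, qty=4): fills=none; bids=[#1:4@104 #3:7@100 #5:4@97 #4:2@95] asks=[-]
After op 6 [order #6] limit_buy(price=100, qty=5): fills=none; bids=[#1:4@104 #3:7@100 #6:5@100 #5:4@97 #4:2@95] asks=[-]
After op 7 [order #7] limit_buy(price=104, qty=3): fills=none; bids=[#1:4@104 #7:3@104 #3:7@100 #6:5@100 #5:4@97 #4:2@95] asks=[-]
After op 8 [order #8] limit_sell(price=101, qty=2): fills=#1x#8:2@104; bids=[#1:2@104 #7:3@104 #3:7@100 #6:5@100 #5:4@97 #4:2@95] asks=[-]
After op 9 [order #9] limit_sell(price=104, qty=3): fills=#1x#9:2@104 #7x#9:1@104; bids=[#7:2@104 #3:7@100 #6:5@100 #5:4@97 #4:2@95] asks=[-]
After op 10 [order #10] limit_buy(price=103, qty=3): fills=none; bids=[#7:2@104 #10:3@103 #3:7@100 #6:5@100 #5:4@97 #4:2@95] asks=[-]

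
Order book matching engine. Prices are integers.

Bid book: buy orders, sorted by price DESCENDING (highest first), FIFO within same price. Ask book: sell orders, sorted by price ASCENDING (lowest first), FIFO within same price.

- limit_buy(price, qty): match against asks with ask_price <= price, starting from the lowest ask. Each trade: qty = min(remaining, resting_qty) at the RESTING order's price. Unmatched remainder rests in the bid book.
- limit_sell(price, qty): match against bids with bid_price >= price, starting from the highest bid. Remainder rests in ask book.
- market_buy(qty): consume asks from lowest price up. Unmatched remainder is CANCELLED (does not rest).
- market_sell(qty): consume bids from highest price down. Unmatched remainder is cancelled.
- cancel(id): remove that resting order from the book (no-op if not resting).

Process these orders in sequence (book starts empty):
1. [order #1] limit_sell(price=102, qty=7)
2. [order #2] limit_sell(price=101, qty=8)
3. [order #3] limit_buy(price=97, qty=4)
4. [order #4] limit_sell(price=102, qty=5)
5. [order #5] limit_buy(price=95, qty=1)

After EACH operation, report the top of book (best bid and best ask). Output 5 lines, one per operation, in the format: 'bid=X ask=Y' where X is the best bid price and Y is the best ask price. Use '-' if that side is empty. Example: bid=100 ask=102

Answer: bid=- ask=102
bid=- ask=101
bid=97 ask=101
bid=97 ask=101
bid=97 ask=101

Derivation:
After op 1 [order #1] limit_sell(price=102, qty=7): fills=none; bids=[-] asks=[#1:7@102]
After op 2 [order #2] limit_sell(price=101, qty=8): fills=none; bids=[-] asks=[#2:8@101 #1:7@102]
After op 3 [order #3] limit_buy(price=97, qty=4): fills=none; bids=[#3:4@97] asks=[#2:8@101 #1:7@102]
After op 4 [order #4] limit_sell(price=102, qty=5): fills=none; bids=[#3:4@97] asks=[#2:8@101 #1:7@102 #4:5@102]
After op 5 [order #5] limit_buy(price=95, qty=1): fills=none; bids=[#3:4@97 #5:1@95] asks=[#2:8@101 #1:7@102 #4:5@102]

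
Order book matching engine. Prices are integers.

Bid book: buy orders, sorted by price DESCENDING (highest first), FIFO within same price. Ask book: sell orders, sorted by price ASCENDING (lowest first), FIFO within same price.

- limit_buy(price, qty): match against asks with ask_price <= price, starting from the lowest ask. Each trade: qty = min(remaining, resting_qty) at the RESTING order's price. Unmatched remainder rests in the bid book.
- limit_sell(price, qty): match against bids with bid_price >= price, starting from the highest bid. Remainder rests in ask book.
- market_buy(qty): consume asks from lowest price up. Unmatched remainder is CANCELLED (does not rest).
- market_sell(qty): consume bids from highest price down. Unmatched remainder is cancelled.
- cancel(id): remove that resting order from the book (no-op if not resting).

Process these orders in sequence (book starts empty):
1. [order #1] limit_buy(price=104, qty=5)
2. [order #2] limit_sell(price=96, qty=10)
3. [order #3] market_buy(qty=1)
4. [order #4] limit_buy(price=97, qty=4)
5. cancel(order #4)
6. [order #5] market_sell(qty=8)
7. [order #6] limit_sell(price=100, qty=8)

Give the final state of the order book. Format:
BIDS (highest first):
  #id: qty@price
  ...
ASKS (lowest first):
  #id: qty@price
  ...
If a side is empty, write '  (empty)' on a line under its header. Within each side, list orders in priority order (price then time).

After op 1 [order #1] limit_buy(price=104, qty=5): fills=none; bids=[#1:5@104] asks=[-]
After op 2 [order #2] limit_sell(price=96, qty=10): fills=#1x#2:5@104; bids=[-] asks=[#2:5@96]
After op 3 [order #3] market_buy(qty=1): fills=#3x#2:1@96; bids=[-] asks=[#2:4@96]
After op 4 [order #4] limit_buy(price=97, qty=4): fills=#4x#2:4@96; bids=[-] asks=[-]
After op 5 cancel(order #4): fills=none; bids=[-] asks=[-]
After op 6 [order #5] market_sell(qty=8): fills=none; bids=[-] asks=[-]
After op 7 [order #6] limit_sell(price=100, qty=8): fills=none; bids=[-] asks=[#6:8@100]

Answer: BIDS (highest first):
  (empty)
ASKS (lowest first):
  #6: 8@100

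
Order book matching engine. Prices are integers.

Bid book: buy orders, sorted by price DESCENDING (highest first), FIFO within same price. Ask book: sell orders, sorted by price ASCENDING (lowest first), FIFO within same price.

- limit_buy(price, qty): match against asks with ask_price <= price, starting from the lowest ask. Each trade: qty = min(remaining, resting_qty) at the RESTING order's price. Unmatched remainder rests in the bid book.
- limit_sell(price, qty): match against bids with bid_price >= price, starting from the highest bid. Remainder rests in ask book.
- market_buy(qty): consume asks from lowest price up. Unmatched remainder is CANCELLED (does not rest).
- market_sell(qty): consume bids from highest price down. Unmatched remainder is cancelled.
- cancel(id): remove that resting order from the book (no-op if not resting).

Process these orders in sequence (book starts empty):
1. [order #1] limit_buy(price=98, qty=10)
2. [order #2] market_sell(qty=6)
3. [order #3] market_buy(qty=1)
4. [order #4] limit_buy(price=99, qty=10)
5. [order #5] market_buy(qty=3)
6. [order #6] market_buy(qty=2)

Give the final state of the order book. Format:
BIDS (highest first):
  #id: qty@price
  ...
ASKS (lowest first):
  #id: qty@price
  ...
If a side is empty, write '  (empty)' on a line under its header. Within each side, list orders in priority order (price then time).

After op 1 [order #1] limit_buy(price=98, qty=10): fills=none; bids=[#1:10@98] asks=[-]
After op 2 [order #2] market_sell(qty=6): fills=#1x#2:6@98; bids=[#1:4@98] asks=[-]
After op 3 [order #3] market_buy(qty=1): fills=none; bids=[#1:4@98] asks=[-]
After op 4 [order #4] limit_buy(price=99, qty=10): fills=none; bids=[#4:10@99 #1:4@98] asks=[-]
After op 5 [order #5] market_buy(qty=3): fills=none; bids=[#4:10@99 #1:4@98] asks=[-]
After op 6 [order #6] market_buy(qty=2): fills=none; bids=[#4:10@99 #1:4@98] asks=[-]

Answer: BIDS (highest first):
  #4: 10@99
  #1: 4@98
ASKS (lowest first):
  (empty)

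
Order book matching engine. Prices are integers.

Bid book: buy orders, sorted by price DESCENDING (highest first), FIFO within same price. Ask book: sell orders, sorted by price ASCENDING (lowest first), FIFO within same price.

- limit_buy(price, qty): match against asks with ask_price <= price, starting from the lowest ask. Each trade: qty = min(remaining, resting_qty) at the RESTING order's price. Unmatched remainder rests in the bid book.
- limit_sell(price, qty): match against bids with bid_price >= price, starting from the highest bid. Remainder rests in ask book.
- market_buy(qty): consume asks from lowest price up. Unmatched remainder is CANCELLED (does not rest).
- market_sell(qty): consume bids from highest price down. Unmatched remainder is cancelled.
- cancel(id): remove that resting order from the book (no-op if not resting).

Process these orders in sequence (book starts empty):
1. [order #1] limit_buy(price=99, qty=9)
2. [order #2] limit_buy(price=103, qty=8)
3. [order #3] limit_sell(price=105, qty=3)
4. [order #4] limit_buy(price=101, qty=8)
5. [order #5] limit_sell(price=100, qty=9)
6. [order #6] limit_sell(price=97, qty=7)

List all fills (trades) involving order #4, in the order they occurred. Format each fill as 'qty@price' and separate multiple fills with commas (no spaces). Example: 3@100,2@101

Answer: 1@101,7@101

Derivation:
After op 1 [order #1] limit_buy(price=99, qty=9): fills=none; bids=[#1:9@99] asks=[-]
After op 2 [order #2] limit_buy(price=103, qty=8): fills=none; bids=[#2:8@103 #1:9@99] asks=[-]
After op 3 [order #3] limit_sell(price=105, qty=3): fills=none; bids=[#2:8@103 #1:9@99] asks=[#3:3@105]
After op 4 [order #4] limit_buy(price=101, qty=8): fills=none; bids=[#2:8@103 #4:8@101 #1:9@99] asks=[#3:3@105]
After op 5 [order #5] limit_sell(price=100, qty=9): fills=#2x#5:8@103 #4x#5:1@101; bids=[#4:7@101 #1:9@99] asks=[#3:3@105]
After op 6 [order #6] limit_sell(price=97, qty=7): fills=#4x#6:7@101; bids=[#1:9@99] asks=[#3:3@105]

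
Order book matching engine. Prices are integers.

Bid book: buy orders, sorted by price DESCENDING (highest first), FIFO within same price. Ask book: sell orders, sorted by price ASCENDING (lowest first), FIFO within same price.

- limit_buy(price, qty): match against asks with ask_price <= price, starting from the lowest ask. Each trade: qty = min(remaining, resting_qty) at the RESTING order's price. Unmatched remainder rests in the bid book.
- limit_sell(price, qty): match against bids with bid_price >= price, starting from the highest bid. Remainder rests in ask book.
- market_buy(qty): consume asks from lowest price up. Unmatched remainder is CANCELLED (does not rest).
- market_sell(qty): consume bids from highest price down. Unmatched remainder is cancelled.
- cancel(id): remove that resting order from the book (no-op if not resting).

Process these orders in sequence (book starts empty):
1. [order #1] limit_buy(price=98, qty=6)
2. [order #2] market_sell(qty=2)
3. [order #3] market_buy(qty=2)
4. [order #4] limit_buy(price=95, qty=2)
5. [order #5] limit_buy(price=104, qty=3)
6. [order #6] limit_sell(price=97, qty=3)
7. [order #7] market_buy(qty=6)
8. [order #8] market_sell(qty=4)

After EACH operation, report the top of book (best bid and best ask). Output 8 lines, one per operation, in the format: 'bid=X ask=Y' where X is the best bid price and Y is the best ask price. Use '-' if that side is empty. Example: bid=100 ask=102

Answer: bid=98 ask=-
bid=98 ask=-
bid=98 ask=-
bid=98 ask=-
bid=104 ask=-
bid=98 ask=-
bid=98 ask=-
bid=95 ask=-

Derivation:
After op 1 [order #1] limit_buy(price=98, qty=6): fills=none; bids=[#1:6@98] asks=[-]
After op 2 [order #2] market_sell(qty=2): fills=#1x#2:2@98; bids=[#1:4@98] asks=[-]
After op 3 [order #3] market_buy(qty=2): fills=none; bids=[#1:4@98] asks=[-]
After op 4 [order #4] limit_buy(price=95, qty=2): fills=none; bids=[#1:4@98 #4:2@95] asks=[-]
After op 5 [order #5] limit_buy(price=104, qty=3): fills=none; bids=[#5:3@104 #1:4@98 #4:2@95] asks=[-]
After op 6 [order #6] limit_sell(price=97, qty=3): fills=#5x#6:3@104; bids=[#1:4@98 #4:2@95] asks=[-]
After op 7 [order #7] market_buy(qty=6): fills=none; bids=[#1:4@98 #4:2@95] asks=[-]
After op 8 [order #8] market_sell(qty=4): fills=#1x#8:4@98; bids=[#4:2@95] asks=[-]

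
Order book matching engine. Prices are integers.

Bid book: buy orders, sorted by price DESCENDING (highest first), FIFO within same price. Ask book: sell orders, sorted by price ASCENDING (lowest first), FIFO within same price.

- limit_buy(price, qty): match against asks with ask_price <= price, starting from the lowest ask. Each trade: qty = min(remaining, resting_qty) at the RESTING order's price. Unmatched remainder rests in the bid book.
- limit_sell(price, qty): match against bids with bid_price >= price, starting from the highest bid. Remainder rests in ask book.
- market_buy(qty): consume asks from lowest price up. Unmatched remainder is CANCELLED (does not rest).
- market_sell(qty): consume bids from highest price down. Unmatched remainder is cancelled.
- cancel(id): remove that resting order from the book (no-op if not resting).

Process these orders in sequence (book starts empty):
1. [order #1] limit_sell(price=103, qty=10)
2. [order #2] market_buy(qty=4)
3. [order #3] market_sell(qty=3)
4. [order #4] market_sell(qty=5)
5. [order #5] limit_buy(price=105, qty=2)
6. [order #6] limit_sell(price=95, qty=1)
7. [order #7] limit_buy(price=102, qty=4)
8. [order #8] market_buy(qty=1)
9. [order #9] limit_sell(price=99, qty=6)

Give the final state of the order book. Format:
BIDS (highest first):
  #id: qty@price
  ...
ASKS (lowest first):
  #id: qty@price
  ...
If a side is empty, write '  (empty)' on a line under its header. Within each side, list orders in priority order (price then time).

Answer: BIDS (highest first):
  (empty)
ASKS (lowest first):
  #9: 3@99
  #1: 3@103

Derivation:
After op 1 [order #1] limit_sell(price=103, qty=10): fills=none; bids=[-] asks=[#1:10@103]
After op 2 [order #2] market_buy(qty=4): fills=#2x#1:4@103; bids=[-] asks=[#1:6@103]
After op 3 [order #3] market_sell(qty=3): fills=none; bids=[-] asks=[#1:6@103]
After op 4 [order #4] market_sell(qty=5): fills=none; bids=[-] asks=[#1:6@103]
After op 5 [order #5] limit_buy(price=105, qty=2): fills=#5x#1:2@103; bids=[-] asks=[#1:4@103]
After op 6 [order #6] limit_sell(price=95, qty=1): fills=none; bids=[-] asks=[#6:1@95 #1:4@103]
After op 7 [order #7] limit_buy(price=102, qty=4): fills=#7x#6:1@95; bids=[#7:3@102] asks=[#1:4@103]
After op 8 [order #8] market_buy(qty=1): fills=#8x#1:1@103; bids=[#7:3@102] asks=[#1:3@103]
After op 9 [order #9] limit_sell(price=99, qty=6): fills=#7x#9:3@102; bids=[-] asks=[#9:3@99 #1:3@103]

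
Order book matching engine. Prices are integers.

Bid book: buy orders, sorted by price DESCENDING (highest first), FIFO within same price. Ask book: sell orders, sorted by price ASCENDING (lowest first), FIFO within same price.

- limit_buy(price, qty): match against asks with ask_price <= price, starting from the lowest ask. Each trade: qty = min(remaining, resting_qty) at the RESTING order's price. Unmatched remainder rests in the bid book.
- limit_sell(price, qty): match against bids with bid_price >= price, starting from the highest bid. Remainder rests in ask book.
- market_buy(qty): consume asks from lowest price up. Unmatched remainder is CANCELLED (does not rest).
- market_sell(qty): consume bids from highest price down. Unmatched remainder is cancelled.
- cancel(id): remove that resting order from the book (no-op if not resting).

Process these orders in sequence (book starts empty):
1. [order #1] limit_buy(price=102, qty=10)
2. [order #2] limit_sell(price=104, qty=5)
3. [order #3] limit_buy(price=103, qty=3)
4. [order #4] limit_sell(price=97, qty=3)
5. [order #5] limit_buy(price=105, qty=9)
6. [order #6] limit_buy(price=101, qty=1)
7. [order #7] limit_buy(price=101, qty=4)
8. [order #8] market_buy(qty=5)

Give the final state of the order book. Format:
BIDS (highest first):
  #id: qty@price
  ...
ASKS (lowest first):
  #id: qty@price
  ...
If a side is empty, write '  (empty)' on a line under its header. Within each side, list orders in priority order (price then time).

Answer: BIDS (highest first):
  #5: 4@105
  #1: 10@102
  #6: 1@101
  #7: 4@101
ASKS (lowest first):
  (empty)

Derivation:
After op 1 [order #1] limit_buy(price=102, qty=10): fills=none; bids=[#1:10@102] asks=[-]
After op 2 [order #2] limit_sell(price=104, qty=5): fills=none; bids=[#1:10@102] asks=[#2:5@104]
After op 3 [order #3] limit_buy(price=103, qty=3): fills=none; bids=[#3:3@103 #1:10@102] asks=[#2:5@104]
After op 4 [order #4] limit_sell(price=97, qty=3): fills=#3x#4:3@103; bids=[#1:10@102] asks=[#2:5@104]
After op 5 [order #5] limit_buy(price=105, qty=9): fills=#5x#2:5@104; bids=[#5:4@105 #1:10@102] asks=[-]
After op 6 [order #6] limit_buy(price=101, qty=1): fills=none; bids=[#5:4@105 #1:10@102 #6:1@101] asks=[-]
After op 7 [order #7] limit_buy(price=101, qty=4): fills=none; bids=[#5:4@105 #1:10@102 #6:1@101 #7:4@101] asks=[-]
After op 8 [order #8] market_buy(qty=5): fills=none; bids=[#5:4@105 #1:10@102 #6:1@101 #7:4@101] asks=[-]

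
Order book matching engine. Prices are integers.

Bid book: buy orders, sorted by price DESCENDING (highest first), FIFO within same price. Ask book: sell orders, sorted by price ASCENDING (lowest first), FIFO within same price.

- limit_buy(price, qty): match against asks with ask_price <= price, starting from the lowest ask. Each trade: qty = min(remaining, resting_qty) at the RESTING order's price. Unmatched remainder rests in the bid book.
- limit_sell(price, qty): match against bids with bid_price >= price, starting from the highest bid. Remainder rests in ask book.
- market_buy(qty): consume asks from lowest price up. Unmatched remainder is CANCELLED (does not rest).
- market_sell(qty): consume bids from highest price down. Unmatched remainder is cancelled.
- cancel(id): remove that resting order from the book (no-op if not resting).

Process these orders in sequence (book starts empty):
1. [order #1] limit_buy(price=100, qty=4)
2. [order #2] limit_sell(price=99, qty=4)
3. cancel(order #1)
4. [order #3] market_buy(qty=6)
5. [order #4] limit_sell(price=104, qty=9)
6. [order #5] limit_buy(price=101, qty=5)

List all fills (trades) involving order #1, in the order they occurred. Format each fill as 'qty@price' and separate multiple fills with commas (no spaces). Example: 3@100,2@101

After op 1 [order #1] limit_buy(price=100, qty=4): fills=none; bids=[#1:4@100] asks=[-]
After op 2 [order #2] limit_sell(price=99, qty=4): fills=#1x#2:4@100; bids=[-] asks=[-]
After op 3 cancel(order #1): fills=none; bids=[-] asks=[-]
After op 4 [order #3] market_buy(qty=6): fills=none; bids=[-] asks=[-]
After op 5 [order #4] limit_sell(price=104, qty=9): fills=none; bids=[-] asks=[#4:9@104]
After op 6 [order #5] limit_buy(price=101, qty=5): fills=none; bids=[#5:5@101] asks=[#4:9@104]

Answer: 4@100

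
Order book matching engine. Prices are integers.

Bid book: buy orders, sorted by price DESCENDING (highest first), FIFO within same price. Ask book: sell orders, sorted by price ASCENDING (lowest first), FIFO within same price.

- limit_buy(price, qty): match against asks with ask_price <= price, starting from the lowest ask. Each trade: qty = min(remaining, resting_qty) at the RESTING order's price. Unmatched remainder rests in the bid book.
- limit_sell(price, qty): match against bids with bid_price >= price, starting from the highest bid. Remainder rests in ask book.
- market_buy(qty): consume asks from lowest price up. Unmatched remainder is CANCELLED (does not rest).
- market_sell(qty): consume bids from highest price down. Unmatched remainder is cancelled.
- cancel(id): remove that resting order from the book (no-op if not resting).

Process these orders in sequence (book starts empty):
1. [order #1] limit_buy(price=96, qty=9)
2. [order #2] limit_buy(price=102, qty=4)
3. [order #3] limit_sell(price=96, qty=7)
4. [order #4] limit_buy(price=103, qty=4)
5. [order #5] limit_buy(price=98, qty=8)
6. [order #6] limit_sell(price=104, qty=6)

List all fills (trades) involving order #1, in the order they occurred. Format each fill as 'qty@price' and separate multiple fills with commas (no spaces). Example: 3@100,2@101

Answer: 3@96

Derivation:
After op 1 [order #1] limit_buy(price=96, qty=9): fills=none; bids=[#1:9@96] asks=[-]
After op 2 [order #2] limit_buy(price=102, qty=4): fills=none; bids=[#2:4@102 #1:9@96] asks=[-]
After op 3 [order #3] limit_sell(price=96, qty=7): fills=#2x#3:4@102 #1x#3:3@96; bids=[#1:6@96] asks=[-]
After op 4 [order #4] limit_buy(price=103, qty=4): fills=none; bids=[#4:4@103 #1:6@96] asks=[-]
After op 5 [order #5] limit_buy(price=98, qty=8): fills=none; bids=[#4:4@103 #5:8@98 #1:6@96] asks=[-]
After op 6 [order #6] limit_sell(price=104, qty=6): fills=none; bids=[#4:4@103 #5:8@98 #1:6@96] asks=[#6:6@104]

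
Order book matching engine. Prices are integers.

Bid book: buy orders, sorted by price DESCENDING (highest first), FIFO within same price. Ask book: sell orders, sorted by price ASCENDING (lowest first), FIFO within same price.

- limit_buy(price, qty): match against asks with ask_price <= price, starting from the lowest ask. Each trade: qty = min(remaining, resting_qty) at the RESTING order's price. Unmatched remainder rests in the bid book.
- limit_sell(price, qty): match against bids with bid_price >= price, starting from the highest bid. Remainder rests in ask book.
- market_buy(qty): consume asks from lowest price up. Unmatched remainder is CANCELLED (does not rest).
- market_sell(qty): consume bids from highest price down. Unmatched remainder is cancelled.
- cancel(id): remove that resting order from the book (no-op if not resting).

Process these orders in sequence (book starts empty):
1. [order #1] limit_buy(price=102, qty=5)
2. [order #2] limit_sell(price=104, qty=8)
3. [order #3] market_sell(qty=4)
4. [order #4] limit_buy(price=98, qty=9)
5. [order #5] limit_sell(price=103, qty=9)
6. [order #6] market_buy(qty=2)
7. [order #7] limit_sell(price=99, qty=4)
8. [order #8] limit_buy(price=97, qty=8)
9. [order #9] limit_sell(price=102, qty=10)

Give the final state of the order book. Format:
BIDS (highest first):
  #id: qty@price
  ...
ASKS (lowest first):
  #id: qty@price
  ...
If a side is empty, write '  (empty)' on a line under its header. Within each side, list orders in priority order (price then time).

After op 1 [order #1] limit_buy(price=102, qty=5): fills=none; bids=[#1:5@102] asks=[-]
After op 2 [order #2] limit_sell(price=104, qty=8): fills=none; bids=[#1:5@102] asks=[#2:8@104]
After op 3 [order #3] market_sell(qty=4): fills=#1x#3:4@102; bids=[#1:1@102] asks=[#2:8@104]
After op 4 [order #4] limit_buy(price=98, qty=9): fills=none; bids=[#1:1@102 #4:9@98] asks=[#2:8@104]
After op 5 [order #5] limit_sell(price=103, qty=9): fills=none; bids=[#1:1@102 #4:9@98] asks=[#5:9@103 #2:8@104]
After op 6 [order #6] market_buy(qty=2): fills=#6x#5:2@103; bids=[#1:1@102 #4:9@98] asks=[#5:7@103 #2:8@104]
After op 7 [order #7] limit_sell(price=99, qty=4): fills=#1x#7:1@102; bids=[#4:9@98] asks=[#7:3@99 #5:7@103 #2:8@104]
After op 8 [order #8] limit_buy(price=97, qty=8): fills=none; bids=[#4:9@98 #8:8@97] asks=[#7:3@99 #5:7@103 #2:8@104]
After op 9 [order #9] limit_sell(price=102, qty=10): fills=none; bids=[#4:9@98 #8:8@97] asks=[#7:3@99 #9:10@102 #5:7@103 #2:8@104]

Answer: BIDS (highest first):
  #4: 9@98
  #8: 8@97
ASKS (lowest first):
  #7: 3@99
  #9: 10@102
  #5: 7@103
  #2: 8@104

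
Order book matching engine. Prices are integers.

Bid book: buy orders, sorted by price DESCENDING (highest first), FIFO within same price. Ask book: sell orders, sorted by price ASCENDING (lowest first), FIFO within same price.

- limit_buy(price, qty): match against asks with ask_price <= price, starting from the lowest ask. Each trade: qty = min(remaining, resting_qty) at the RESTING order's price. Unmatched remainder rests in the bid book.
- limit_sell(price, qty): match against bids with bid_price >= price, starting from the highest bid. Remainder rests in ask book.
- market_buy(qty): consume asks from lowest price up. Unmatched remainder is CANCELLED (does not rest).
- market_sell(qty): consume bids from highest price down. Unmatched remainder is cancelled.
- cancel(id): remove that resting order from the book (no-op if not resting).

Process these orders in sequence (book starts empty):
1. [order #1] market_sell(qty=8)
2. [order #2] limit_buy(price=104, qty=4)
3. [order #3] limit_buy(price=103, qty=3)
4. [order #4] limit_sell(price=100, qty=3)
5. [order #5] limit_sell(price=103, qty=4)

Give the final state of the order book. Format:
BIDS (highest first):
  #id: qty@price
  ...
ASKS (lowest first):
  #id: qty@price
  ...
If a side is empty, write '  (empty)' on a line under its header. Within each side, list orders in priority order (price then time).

After op 1 [order #1] market_sell(qty=8): fills=none; bids=[-] asks=[-]
After op 2 [order #2] limit_buy(price=104, qty=4): fills=none; bids=[#2:4@104] asks=[-]
After op 3 [order #3] limit_buy(price=103, qty=3): fills=none; bids=[#2:4@104 #3:3@103] asks=[-]
After op 4 [order #4] limit_sell(price=100, qty=3): fills=#2x#4:3@104; bids=[#2:1@104 #3:3@103] asks=[-]
After op 5 [order #5] limit_sell(price=103, qty=4): fills=#2x#5:1@104 #3x#5:3@103; bids=[-] asks=[-]

Answer: BIDS (highest first):
  (empty)
ASKS (lowest first):
  (empty)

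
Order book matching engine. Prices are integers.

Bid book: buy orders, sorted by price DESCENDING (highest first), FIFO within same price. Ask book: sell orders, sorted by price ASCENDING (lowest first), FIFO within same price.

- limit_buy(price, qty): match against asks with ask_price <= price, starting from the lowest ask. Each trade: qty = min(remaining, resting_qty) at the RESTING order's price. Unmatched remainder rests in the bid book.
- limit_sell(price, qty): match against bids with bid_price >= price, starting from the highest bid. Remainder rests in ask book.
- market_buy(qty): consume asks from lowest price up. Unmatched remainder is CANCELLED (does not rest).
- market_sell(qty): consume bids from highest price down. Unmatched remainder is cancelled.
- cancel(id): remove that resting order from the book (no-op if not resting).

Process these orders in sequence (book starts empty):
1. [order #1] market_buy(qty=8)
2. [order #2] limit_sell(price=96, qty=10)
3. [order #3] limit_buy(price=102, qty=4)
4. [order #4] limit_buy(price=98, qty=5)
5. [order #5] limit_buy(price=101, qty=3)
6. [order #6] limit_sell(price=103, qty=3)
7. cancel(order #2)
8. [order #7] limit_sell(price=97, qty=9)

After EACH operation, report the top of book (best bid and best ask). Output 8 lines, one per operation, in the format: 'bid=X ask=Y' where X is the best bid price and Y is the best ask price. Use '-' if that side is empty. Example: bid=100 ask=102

After op 1 [order #1] market_buy(qty=8): fills=none; bids=[-] asks=[-]
After op 2 [order #2] limit_sell(price=96, qty=10): fills=none; bids=[-] asks=[#2:10@96]
After op 3 [order #3] limit_buy(price=102, qty=4): fills=#3x#2:4@96; bids=[-] asks=[#2:6@96]
After op 4 [order #4] limit_buy(price=98, qty=5): fills=#4x#2:5@96; bids=[-] asks=[#2:1@96]
After op 5 [order #5] limit_buy(price=101, qty=3): fills=#5x#2:1@96; bids=[#5:2@101] asks=[-]
After op 6 [order #6] limit_sell(price=103, qty=3): fills=none; bids=[#5:2@101] asks=[#6:3@103]
After op 7 cancel(order #2): fills=none; bids=[#5:2@101] asks=[#6:3@103]
After op 8 [order #7] limit_sell(price=97, qty=9): fills=#5x#7:2@101; bids=[-] asks=[#7:7@97 #6:3@103]

Answer: bid=- ask=-
bid=- ask=96
bid=- ask=96
bid=- ask=96
bid=101 ask=-
bid=101 ask=103
bid=101 ask=103
bid=- ask=97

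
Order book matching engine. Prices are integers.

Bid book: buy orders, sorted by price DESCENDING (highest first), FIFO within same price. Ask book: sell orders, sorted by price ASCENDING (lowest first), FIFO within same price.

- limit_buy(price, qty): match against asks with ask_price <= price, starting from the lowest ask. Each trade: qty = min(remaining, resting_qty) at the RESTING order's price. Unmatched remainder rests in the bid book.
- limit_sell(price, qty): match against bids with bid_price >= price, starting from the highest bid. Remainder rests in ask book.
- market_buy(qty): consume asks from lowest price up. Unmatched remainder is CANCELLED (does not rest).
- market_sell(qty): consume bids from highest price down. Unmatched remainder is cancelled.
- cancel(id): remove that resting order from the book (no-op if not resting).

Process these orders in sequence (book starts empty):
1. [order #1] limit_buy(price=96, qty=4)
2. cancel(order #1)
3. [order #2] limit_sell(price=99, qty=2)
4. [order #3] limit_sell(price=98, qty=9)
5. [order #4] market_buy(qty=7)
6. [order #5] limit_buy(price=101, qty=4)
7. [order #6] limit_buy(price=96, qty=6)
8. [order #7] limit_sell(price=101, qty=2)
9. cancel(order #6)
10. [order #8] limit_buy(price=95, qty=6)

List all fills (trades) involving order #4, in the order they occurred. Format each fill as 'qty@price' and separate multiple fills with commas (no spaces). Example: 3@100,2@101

Answer: 7@98

Derivation:
After op 1 [order #1] limit_buy(price=96, qty=4): fills=none; bids=[#1:4@96] asks=[-]
After op 2 cancel(order #1): fills=none; bids=[-] asks=[-]
After op 3 [order #2] limit_sell(price=99, qty=2): fills=none; bids=[-] asks=[#2:2@99]
After op 4 [order #3] limit_sell(price=98, qty=9): fills=none; bids=[-] asks=[#3:9@98 #2:2@99]
After op 5 [order #4] market_buy(qty=7): fills=#4x#3:7@98; bids=[-] asks=[#3:2@98 #2:2@99]
After op 6 [order #5] limit_buy(price=101, qty=4): fills=#5x#3:2@98 #5x#2:2@99; bids=[-] asks=[-]
After op 7 [order #6] limit_buy(price=96, qty=6): fills=none; bids=[#6:6@96] asks=[-]
After op 8 [order #7] limit_sell(price=101, qty=2): fills=none; bids=[#6:6@96] asks=[#7:2@101]
After op 9 cancel(order #6): fills=none; bids=[-] asks=[#7:2@101]
After op 10 [order #8] limit_buy(price=95, qty=6): fills=none; bids=[#8:6@95] asks=[#7:2@101]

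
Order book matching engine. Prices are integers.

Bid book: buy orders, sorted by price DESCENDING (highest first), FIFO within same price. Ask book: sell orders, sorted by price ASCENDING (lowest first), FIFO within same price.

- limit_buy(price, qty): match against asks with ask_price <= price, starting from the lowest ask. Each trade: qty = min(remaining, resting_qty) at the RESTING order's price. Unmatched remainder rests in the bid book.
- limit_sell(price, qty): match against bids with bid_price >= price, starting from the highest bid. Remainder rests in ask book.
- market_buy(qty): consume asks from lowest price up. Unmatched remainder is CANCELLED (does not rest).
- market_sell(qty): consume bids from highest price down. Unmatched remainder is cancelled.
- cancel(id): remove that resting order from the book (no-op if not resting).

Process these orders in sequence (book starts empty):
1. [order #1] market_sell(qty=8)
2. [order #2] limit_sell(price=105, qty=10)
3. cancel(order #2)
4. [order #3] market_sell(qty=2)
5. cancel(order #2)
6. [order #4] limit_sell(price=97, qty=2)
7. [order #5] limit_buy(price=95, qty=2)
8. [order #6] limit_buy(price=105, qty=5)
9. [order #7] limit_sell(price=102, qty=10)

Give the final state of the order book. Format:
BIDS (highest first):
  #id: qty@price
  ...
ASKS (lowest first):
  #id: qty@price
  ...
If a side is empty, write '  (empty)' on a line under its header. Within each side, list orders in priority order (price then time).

Answer: BIDS (highest first):
  #5: 2@95
ASKS (lowest first):
  #7: 7@102

Derivation:
After op 1 [order #1] market_sell(qty=8): fills=none; bids=[-] asks=[-]
After op 2 [order #2] limit_sell(price=105, qty=10): fills=none; bids=[-] asks=[#2:10@105]
After op 3 cancel(order #2): fills=none; bids=[-] asks=[-]
After op 4 [order #3] market_sell(qty=2): fills=none; bids=[-] asks=[-]
After op 5 cancel(order #2): fills=none; bids=[-] asks=[-]
After op 6 [order #4] limit_sell(price=97, qty=2): fills=none; bids=[-] asks=[#4:2@97]
After op 7 [order #5] limit_buy(price=95, qty=2): fills=none; bids=[#5:2@95] asks=[#4:2@97]
After op 8 [order #6] limit_buy(price=105, qty=5): fills=#6x#4:2@97; bids=[#6:3@105 #5:2@95] asks=[-]
After op 9 [order #7] limit_sell(price=102, qty=10): fills=#6x#7:3@105; bids=[#5:2@95] asks=[#7:7@102]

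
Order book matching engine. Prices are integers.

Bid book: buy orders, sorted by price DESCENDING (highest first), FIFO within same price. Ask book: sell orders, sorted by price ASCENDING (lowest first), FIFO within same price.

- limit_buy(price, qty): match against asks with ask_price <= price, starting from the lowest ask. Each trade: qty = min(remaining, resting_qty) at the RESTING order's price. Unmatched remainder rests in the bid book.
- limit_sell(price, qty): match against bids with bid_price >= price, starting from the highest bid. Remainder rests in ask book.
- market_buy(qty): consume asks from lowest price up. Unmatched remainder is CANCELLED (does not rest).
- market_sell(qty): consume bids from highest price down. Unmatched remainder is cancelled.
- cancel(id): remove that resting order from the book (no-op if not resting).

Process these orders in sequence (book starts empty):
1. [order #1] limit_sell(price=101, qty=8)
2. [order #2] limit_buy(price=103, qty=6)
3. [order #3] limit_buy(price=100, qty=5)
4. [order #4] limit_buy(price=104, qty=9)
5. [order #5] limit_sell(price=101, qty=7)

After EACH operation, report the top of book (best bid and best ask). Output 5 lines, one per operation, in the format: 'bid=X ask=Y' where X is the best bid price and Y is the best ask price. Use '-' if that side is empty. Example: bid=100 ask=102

Answer: bid=- ask=101
bid=- ask=101
bid=100 ask=101
bid=104 ask=-
bid=100 ask=-

Derivation:
After op 1 [order #1] limit_sell(price=101, qty=8): fills=none; bids=[-] asks=[#1:8@101]
After op 2 [order #2] limit_buy(price=103, qty=6): fills=#2x#1:6@101; bids=[-] asks=[#1:2@101]
After op 3 [order #3] limit_buy(price=100, qty=5): fills=none; bids=[#3:5@100] asks=[#1:2@101]
After op 4 [order #4] limit_buy(price=104, qty=9): fills=#4x#1:2@101; bids=[#4:7@104 #3:5@100] asks=[-]
After op 5 [order #5] limit_sell(price=101, qty=7): fills=#4x#5:7@104; bids=[#3:5@100] asks=[-]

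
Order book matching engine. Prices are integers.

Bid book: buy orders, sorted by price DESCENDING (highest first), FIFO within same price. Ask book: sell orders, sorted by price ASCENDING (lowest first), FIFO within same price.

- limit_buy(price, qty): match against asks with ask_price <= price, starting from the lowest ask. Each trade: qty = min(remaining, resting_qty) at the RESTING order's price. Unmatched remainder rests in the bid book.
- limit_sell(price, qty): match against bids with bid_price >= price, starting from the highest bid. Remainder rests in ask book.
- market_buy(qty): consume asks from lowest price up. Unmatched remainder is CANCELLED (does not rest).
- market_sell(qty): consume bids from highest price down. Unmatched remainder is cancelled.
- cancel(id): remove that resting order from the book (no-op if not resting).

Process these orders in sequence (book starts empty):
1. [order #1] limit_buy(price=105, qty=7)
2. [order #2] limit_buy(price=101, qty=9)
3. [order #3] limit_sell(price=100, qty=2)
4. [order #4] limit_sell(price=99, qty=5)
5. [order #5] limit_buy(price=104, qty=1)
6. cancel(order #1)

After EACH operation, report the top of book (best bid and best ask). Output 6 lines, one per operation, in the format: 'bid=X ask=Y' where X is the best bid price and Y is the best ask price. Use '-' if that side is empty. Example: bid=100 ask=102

Answer: bid=105 ask=-
bid=105 ask=-
bid=105 ask=-
bid=101 ask=-
bid=104 ask=-
bid=104 ask=-

Derivation:
After op 1 [order #1] limit_buy(price=105, qty=7): fills=none; bids=[#1:7@105] asks=[-]
After op 2 [order #2] limit_buy(price=101, qty=9): fills=none; bids=[#1:7@105 #2:9@101] asks=[-]
After op 3 [order #3] limit_sell(price=100, qty=2): fills=#1x#3:2@105; bids=[#1:5@105 #2:9@101] asks=[-]
After op 4 [order #4] limit_sell(price=99, qty=5): fills=#1x#4:5@105; bids=[#2:9@101] asks=[-]
After op 5 [order #5] limit_buy(price=104, qty=1): fills=none; bids=[#5:1@104 #2:9@101] asks=[-]
After op 6 cancel(order #1): fills=none; bids=[#5:1@104 #2:9@101] asks=[-]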